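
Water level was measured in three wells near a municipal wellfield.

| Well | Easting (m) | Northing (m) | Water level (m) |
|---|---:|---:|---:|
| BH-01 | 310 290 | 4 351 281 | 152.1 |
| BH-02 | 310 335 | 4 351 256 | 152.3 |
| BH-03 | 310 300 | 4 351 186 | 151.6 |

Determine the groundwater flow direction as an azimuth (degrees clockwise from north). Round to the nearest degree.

232°

Taking BH-01 as reference: BH-02−BH-01 = (45, -25, +0.2); BH-03−BH-01 = (10, -95, -0.5).
Determinant of the coordinate differences = 45·(-95) − 10·(-25) = -4025.
∂h/∂x = [(+0.2)·(-95) − (-0.5)·(-25)] / -4025 = +0.007826
∂h/∂y = [45·(-0.5) − 10·(+0.2)] / -4025 = +0.006087
Flow direction (−∇h) has components (-0.007826 E, -0.006087 N).
Azimuth = atan2(E, N) = atan2(-0.007826, -0.006087) = 232.1° ≈ 232°.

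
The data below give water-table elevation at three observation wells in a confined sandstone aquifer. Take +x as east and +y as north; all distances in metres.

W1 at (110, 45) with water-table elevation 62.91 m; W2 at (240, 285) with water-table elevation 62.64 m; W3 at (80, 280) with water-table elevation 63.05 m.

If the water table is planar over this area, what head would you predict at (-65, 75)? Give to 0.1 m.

63.4 m

With h = a·x + b·y + c and W1 as origin, the differences give:
  130·a + 240·b = -0.27
  (-30)·a + 235·b = +0.14
Eliminate b (×235 and ×240, subtract): 37750·a = -97.050 → a = ∂h/∂x = -0.002571
Back-substitute: b = ∂h/∂y = +0.0002675.
h(-65, 75) = 62.91 + (-0.002571)·(-175) + (+0.0002675)·(30) = 62.91 +0.450 +0.008 = 63.368 m.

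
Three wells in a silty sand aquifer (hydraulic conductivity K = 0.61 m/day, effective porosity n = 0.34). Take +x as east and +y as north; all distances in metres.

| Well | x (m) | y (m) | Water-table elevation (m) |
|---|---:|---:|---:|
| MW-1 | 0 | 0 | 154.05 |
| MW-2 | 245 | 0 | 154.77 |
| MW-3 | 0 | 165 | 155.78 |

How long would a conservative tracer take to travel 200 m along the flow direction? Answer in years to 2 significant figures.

∂h/∂x = (154.77 − 154.05) / (245 − 0) = +0.002939
∂h/∂y = (155.78 − 154.05) / (165 − 0) = +0.01048
|∇h| = √(0.002939² + 0.01048²) = 0.01088
Seepage velocity v = K·i/n = 0.61 × 0.01088 / 0.34 = 0.01952 m/day.
t = 200 / 0.01952 = 1.025e+04 days = 28.1 years.

28 years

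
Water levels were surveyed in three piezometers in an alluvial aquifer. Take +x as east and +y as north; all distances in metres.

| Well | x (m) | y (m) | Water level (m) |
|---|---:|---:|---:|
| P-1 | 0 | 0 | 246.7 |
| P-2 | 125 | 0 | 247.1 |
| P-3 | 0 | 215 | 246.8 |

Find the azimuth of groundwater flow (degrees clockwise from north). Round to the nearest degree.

262°

∂h/∂x = (247.1 − 246.7) / (125 − 0) = +0.003200
∂h/∂y = (246.8 − 246.7) / (215 − 0) = +0.0004651
Flow direction (−∇h) has components (-0.003200 E, -0.0004651 N).
Azimuth = atan2(E, N) = atan2(-0.003200, -0.0004651) = 261.7° ≈ 262°.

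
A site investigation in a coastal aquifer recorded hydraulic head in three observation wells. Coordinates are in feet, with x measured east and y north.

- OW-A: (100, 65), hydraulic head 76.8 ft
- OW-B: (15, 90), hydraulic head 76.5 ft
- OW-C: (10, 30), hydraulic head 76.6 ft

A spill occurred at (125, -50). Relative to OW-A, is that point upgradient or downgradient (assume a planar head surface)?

With h = a·x + b·y + c and OW-A as origin, the differences give:
  (-85)·a + 25·b = -0.3
  (-90)·a + (-35)·b = -0.2
Eliminate b (×(-35) and ×25, subtract): 5225·a = 15.50 → a = ∂h/∂x = +0.002967
Back-substitute: b = ∂h/∂y = -0.001914.
Head at (125, -50) = 76.8 + (+0.002967)·(25) + (-0.001914)·(-115) = 77.09 ft.
That is higher than the 76.8 ft at OW-A, so the point is upgradient.

upgradient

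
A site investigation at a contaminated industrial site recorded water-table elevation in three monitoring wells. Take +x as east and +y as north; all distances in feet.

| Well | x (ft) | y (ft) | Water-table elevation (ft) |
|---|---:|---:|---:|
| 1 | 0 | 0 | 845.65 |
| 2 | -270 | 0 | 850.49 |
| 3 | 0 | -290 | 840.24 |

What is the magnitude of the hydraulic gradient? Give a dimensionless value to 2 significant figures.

0.026

∂h/∂x = (850.49 − 845.65) / (-270 − 0) = -0.01793
∂h/∂y = (840.24 − 845.65) / (-290 − 0) = +0.01866
|∇h| = √(-0.01793² + 0.01866²) = 0.02588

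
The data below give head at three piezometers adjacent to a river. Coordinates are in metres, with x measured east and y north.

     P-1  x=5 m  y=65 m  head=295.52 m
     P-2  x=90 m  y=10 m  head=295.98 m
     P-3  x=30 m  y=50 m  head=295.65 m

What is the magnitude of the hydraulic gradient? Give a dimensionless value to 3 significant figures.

0.00515

Taking P-1 as reference: P-2−P-1 = (85, -55, +0.46); P-3−P-1 = (25, -15, +0.13).
Solve a·Δx + b·Δy = Δh: det = 85·(-15) − 25·(-55) = 100.
∂h/∂x = [(+0.46)·(-15) − (+0.13)·(-55)] / 100 = +0.002500
∂h/∂y = [85·(+0.13) − 25·(+0.46)] / 100 = -0.004500
|∇h| = √(0.002500² + -0.004500²) = 0.005148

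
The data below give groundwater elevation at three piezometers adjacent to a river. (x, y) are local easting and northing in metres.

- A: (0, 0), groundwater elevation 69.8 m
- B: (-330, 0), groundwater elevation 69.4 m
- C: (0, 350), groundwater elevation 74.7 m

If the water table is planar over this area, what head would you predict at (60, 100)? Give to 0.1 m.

71.3 m

∂h/∂x = (69.4 − 69.8) / (-330 − 0) = +0.001212
∂h/∂y = (74.7 − 69.8) / (350 − 0) = +0.01400
h(60, 100) = 69.8 + (+0.001212)·(60) + (+0.01400)·(100) = 69.8 +0.073 +1.400 = 71.273 m.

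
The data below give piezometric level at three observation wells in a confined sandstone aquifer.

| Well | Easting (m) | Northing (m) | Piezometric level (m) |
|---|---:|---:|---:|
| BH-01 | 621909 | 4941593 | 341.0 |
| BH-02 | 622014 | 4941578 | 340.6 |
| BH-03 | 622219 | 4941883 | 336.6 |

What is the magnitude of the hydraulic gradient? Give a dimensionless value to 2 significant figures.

With h = a·x + b·y + c and BH-01 as origin, the differences give:
  105·a + (-15)·b = -0.4
  310·a + 290·b = -4.4
Eliminate b (×290 and ×(-15), subtract): 35100·a = -182.00 → a = ∂h/∂x = -0.005185
Back-substitute: b = ∂h/∂y = -0.009630.
|∇h| = √(-0.005185² + -0.009630²) = 0.01094

0.011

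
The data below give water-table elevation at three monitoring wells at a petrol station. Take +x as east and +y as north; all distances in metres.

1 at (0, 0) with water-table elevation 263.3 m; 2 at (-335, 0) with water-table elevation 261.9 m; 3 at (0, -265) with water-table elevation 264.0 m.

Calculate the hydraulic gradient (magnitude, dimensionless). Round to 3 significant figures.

0.00494

∂h/∂x = (261.9 − 263.3) / (-335 − 0) = +0.004179
∂h/∂y = (264.0 − 263.3) / (-265 − 0) = -0.002642
|∇h| = √(0.004179² + -0.002642²) = 0.004944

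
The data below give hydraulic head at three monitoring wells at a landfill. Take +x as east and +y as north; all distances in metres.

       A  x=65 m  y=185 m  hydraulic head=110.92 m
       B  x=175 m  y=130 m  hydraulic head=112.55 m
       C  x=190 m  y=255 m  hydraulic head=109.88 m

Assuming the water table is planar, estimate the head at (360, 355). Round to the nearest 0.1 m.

108.4 m

Taking A as reference: B−A = (110, -55, +1.63); C−A = (125, 70, -1.04).
Determinant of the coordinate differences = 110·70 − 125·(-55) = 14575.
∂h/∂x = [(+1.63)·70 − (-1.04)·(-55)] / 14575 = +0.003904
∂h/∂y = [110·(-1.04) − 125·(+1.63)] / 14575 = -0.02183
h(360, 355) = 110.92 + (+0.003904)·(295) + (-0.02183)·(170) = 110.92 +1.152 -3.711 = 108.361 m.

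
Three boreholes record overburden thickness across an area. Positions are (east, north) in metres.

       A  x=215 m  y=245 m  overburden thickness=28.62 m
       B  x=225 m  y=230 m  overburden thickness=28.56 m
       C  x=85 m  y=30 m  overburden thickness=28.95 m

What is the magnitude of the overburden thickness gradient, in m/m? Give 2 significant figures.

Taking A as reference: B−A = (10, -15, -0.06); C−A = (-130, -215, +0.33).
Determinant of the coordinate differences = 10·(-215) − (-130)·(-15) = -4100.
∂d/∂x = [(-0.06)·(-215) − (+0.33)·(-15)] / -4100 = -0.004354
∂d/∂y = [10·(+0.33) − (-130)·(-0.06)] / -4100 = +0.001098
|∇f| = √(-0.004354² + 0.001098²) = 0.00449 m/m

0.0045 m/m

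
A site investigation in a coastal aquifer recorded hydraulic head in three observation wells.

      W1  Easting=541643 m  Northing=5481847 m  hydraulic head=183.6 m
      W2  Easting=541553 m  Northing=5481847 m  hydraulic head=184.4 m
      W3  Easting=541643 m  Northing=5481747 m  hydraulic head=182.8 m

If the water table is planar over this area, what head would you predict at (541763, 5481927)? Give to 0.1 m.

∂h/∂x = (184.4 − 183.6) / (541553 − 541643) = -0.008889
∂h/∂y = (182.8 − 183.6) / (5481747 − 5481847) = +0.008000
h(541763, 5481927) = 183.6 + (-0.008889)·(120) + (+0.008000)·(80) = 183.6 -1.067 +0.640 = 183.173 m.

183.2 m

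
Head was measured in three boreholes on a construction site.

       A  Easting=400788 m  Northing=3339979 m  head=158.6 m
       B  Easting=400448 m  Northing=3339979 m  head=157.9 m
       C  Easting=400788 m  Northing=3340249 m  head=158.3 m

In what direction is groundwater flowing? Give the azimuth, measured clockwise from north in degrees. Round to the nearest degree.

∂h/∂x = (157.9 − 158.6) / (400448 − 400788) = +0.002059
∂h/∂y = (158.3 − 158.6) / (3340249 − 3339979) = -0.001111
Flow direction (−∇h) has components (-0.002059 E, +0.001111 N).
Azimuth = atan2(E, N) = atan2(-0.002059, +0.001111) = 298.4° ≈ 298°.

298°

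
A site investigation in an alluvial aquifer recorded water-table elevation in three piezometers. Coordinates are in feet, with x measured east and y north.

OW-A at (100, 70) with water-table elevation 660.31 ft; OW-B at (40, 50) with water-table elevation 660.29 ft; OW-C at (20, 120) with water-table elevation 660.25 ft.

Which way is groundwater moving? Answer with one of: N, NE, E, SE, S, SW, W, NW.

Taking OW-A as reference: OW-B−OW-A = (-60, -20, -0.02); OW-C−OW-A = (-80, 50, -0.06).
Determinant of the coordinate differences = (-60)·50 − (-80)·(-20) = -4600.
∂h/∂x = [(-0.02)·50 − (-0.06)·(-20)] / -4600 = +0.0004783
∂h/∂y = [(-60)·(-0.06) − (-80)·(-0.02)] / -4600 = -0.0004348
Flow = −∇h = (-0.0004783 east, +0.0004348 north), which points northwest.

NW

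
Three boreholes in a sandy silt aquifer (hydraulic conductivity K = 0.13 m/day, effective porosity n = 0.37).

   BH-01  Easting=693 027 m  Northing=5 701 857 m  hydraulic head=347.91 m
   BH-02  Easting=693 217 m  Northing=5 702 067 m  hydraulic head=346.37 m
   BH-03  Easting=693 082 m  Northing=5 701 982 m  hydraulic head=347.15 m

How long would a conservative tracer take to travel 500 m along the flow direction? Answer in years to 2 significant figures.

Differences from BH-01: to BH-02 (Δx, Δy, Δh) = (190, 210, -1.54); to BH-03 = (55, 125, -0.76).
Solve a·Δx + b·Δy = Δh: det = 190·125 − 55·210 = 12200.
∂h/∂x = [(-1.54)·125 − (-0.76)·210] / 12200 = -0.002697
∂h/∂y = [190·(-0.76) − 55·(-1.54)] / 12200 = -0.004893
|∇h| = √(-0.002697² + -0.004893²) = 0.005587
Seepage velocity v = K·i/n = 0.13 × 0.005587 / 0.37 = 0.001963 m/day.
t = 500 / 0.001963 = 2.547e+05 days = 697 years.

700 years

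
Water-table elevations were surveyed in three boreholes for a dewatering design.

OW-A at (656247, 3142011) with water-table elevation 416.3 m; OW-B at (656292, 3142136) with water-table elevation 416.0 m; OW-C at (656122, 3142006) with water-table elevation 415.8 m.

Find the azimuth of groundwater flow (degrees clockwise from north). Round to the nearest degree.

313°

Taking OW-A as reference: OW-B−OW-A = (45, 125, -0.3); OW-C−OW-A = (-125, -5, -0.5).
Determinant of the coordinate differences = 45·(-5) − (-125)·125 = 15400.
∂h/∂x = [(-0.3)·(-5) − (-0.5)·125] / 15400 = +0.004156
∂h/∂y = [45·(-0.5) − (-125)·(-0.3)] / 15400 = -0.003896
Flow direction (−∇h) has components (-0.004156 E, +0.003896 N).
Azimuth = atan2(E, N) = atan2(-0.004156, +0.003896) = 313.2° ≈ 313°.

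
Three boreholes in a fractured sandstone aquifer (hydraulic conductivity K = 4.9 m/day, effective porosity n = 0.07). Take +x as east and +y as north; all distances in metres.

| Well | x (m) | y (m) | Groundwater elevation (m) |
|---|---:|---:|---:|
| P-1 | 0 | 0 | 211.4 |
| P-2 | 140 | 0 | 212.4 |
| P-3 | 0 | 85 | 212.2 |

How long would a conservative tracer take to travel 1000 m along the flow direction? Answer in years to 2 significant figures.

3.3 years

∂h/∂x = (212.4 − 211.4) / (140 − 0) = +0.007143
∂h/∂y = (212.2 − 211.4) / (85 − 0) = +0.009412
|∇h| = √(0.007143² + 0.009412²) = 0.01182
Seepage velocity v = K·i/n = 4.9 × 0.01182 / 0.07 = 0.8274 m/day.
t = 1000 / 0.8274 = 1209 days = 3.31 years.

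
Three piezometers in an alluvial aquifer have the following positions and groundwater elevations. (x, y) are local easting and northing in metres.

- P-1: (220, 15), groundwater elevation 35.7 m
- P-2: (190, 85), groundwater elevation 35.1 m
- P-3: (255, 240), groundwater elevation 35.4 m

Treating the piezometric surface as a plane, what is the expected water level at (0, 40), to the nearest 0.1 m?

Three-point gradient (reference P-1): Δ to P-2 = (-30, 70, -0.6), Δ to P-3 = (35, 225, -0.3).
∂h/∂x = +0.01239, ∂h/∂y = -0.003261 (det = -9200).
h(0, 40) = 35.7 + (+0.01239)·(-220) + (-0.003261)·(25) = 35.7 -2.726 -0.082 = 32.892 m.

32.9 m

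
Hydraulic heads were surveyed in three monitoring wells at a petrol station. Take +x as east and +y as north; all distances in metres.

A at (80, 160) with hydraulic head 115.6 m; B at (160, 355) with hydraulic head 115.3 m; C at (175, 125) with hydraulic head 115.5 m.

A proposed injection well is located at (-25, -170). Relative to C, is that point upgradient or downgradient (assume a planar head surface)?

Three-point gradient (reference A): Δ to B = (80, 195, -0.3), Δ to C = (95, -35, -0.1).
∂h/∂x = -0.001407, ∂h/∂y = -0.0009613 (det = -21325).
Head at (-25, -170) = 115.6 + (-0.001407)·(-105) + (-0.0009613)·(-330) = 116.06 m.
That is higher than the 115.5 m at C, so the point is upgradient.

upgradient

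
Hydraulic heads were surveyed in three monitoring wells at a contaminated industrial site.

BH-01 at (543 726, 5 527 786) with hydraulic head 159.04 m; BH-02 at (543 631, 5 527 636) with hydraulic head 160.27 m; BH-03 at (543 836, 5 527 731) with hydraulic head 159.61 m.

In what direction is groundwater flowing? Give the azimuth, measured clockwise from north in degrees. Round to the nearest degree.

Taking BH-01 as reference: BH-02−BH-01 = (-95, -150, +1.23); BH-03−BH-01 = (110, -55, +0.57).
Solve a·Δx + b·Δy = Δh: det = (-95)·(-55) − 110·(-150) = 21725.
∂h/∂x = [(+1.23)·(-55) − (+0.57)·(-150)] / 21725 = +0.0008216
∂h/∂y = [(-95)·(+0.57) − 110·(+1.23)] / 21725 = -0.008720
Flow direction (−∇h) has components (-0.0008216 E, +0.008720 N).
Azimuth = atan2(E, N) = atan2(-0.0008216, +0.008720) = 354.6° ≈ 355°.

355°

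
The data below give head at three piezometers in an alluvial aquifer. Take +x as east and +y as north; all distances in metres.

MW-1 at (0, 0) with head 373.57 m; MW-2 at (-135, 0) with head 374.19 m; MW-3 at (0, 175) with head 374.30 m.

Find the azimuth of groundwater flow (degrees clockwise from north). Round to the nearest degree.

∂h/∂x = (374.19 − 373.57) / (-135 − 0) = -0.004593
∂h/∂y = (374.30 − 373.57) / (175 − 0) = +0.004171
Flow direction (−∇h) has components (+0.004593 E, -0.004171 N).
Azimuth = atan2(E, N) = atan2(+0.004593, -0.004171) = 132.2° ≈ 132°.

132°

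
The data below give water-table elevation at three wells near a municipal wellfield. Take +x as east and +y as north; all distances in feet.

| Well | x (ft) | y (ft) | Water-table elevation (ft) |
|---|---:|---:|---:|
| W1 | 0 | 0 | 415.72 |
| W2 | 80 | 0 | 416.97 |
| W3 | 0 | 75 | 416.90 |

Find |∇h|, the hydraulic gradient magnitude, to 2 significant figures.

∂h/∂x = (416.97 − 415.72) / (80 − 0) = +0.01562
∂h/∂y = (416.90 − 415.72) / (75 − 0) = +0.01573
|∇h| = √(0.01562² + 0.01573²) = 0.02217

0.022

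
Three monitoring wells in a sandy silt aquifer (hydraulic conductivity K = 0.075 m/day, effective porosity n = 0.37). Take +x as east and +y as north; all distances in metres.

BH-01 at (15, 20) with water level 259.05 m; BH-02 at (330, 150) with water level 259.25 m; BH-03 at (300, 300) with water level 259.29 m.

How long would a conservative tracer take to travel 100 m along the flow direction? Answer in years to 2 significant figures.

Three-point gradient (reference BH-01): Δ to BH-02 = (315, 130, +0.20), Δ to BH-03 = (285, 280, +0.24).
∂h/∂x = +0.0004848, ∂h/∂y = +0.0003636 (det = 51150).
|∇h| = √(0.0004848² + 0.0003636²) = 0.000606
Seepage velocity v = K·i/n = 0.075 × 0.000606 / 0.37 = 0.0001228 m/day.
t = 100 / 0.0001228 = 8.143e+05 days = 2.23e+03 years.

2200 years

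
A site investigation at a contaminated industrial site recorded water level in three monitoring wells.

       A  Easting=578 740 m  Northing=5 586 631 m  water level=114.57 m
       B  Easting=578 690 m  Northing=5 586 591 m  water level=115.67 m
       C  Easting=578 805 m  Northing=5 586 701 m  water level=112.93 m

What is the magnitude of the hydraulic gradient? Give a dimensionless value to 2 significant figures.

With h = a·x + b·y + c and A as origin, the differences give:
  (-50)·a + (-40)·b = +1.10
  65·a + 70·b = -1.64
Eliminate b (×70 and ×(-40), subtract): -900·a = 11.400 → a = ∂h/∂x = -0.01267
Back-substitute: b = ∂h/∂y = -0.01167.
|∇h| = √(-0.01267² + -0.01167²) = 0.01723

0.017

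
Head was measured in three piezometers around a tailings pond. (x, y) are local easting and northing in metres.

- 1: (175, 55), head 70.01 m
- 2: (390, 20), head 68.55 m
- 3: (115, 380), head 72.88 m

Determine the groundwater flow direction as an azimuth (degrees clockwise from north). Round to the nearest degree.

145°

Differences from 1: to 2 (Δx, Δy, Δh) = (215, -35, -1.46); to 3 = (-60, 325, +2.87).
Determinant of the coordinate differences = 215·325 − (-60)·(-35) = 67775.
∂h/∂x = [(-1.46)·325 − (+2.87)·(-35)] / 67775 = -0.005519
∂h/∂y = [215·(+2.87) − (-60)·(-1.46)] / 67775 = +0.007812
Flow direction (−∇h) has components (+0.005519 E, -0.007812 N).
Azimuth = atan2(E, N) = atan2(+0.005519, -0.007812) = 144.8° ≈ 145°.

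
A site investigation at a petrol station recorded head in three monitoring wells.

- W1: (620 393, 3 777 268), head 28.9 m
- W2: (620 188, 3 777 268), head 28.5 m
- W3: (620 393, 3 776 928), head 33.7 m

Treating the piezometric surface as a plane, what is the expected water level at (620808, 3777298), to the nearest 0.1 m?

29.3 m

∂h/∂x = (28.5 − 28.9) / (620188 − 620393) = +0.001951
∂h/∂y = (33.7 − 28.9) / (3776928 − 3777268) = -0.01412
h(620808, 3777298) = 28.9 + (+0.001951)·(415) + (-0.01412)·(30) = 28.9 +0.810 -0.424 = 29.286 m.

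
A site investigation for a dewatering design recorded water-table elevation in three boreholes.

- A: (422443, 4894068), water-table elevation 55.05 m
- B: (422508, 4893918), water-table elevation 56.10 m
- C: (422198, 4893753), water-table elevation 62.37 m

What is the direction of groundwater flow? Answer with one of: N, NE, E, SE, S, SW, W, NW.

With h = a·x + b·y + c and A as origin, the differences give:
  65·a + (-150)·b = +1.05
  (-245)·a + (-315)·b = +7.32
Eliminate b (×(-315) and ×(-150), subtract): -57225·a = 767.250 → a = ∂h/∂x = -0.01341
Back-substitute: b = ∂h/∂y = -0.01281.
Flow = −∇h = (+0.01341 east, +0.01281 north), which points northeast.

NE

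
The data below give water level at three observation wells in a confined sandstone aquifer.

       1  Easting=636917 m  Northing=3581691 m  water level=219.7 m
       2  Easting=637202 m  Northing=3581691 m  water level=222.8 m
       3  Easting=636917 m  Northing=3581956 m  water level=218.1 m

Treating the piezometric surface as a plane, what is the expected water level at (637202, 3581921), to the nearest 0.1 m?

221.4 m

∂h/∂x = (222.8 − 219.7) / (637202 − 636917) = +0.01088
∂h/∂y = (218.1 − 219.7) / (3581956 − 3581691) = -0.006038
h(637202, 3581921) = 219.7 + (+0.01088)·(285) + (-0.006038)·(230) = 219.7 +3.100 -1.389 = 221.411 m.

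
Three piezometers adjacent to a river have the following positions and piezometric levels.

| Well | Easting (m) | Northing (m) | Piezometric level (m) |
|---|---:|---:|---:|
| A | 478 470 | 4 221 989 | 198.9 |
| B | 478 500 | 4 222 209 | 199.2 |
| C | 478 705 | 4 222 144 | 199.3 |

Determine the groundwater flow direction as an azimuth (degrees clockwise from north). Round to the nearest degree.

215°

Differences from A: to B (Δx, Δy, Δh) = (30, 220, +0.3); to C = (235, 155, +0.4).
Solve a·Δx + b·Δy = Δh: det = 30·155 − 235·220 = -47050.
∂h/∂x = [(+0.3)·155 − (+0.4)·220] / -47050 = +0.0008820
∂h/∂y = [30·(+0.4) − 235·(+0.3)] / -47050 = +0.001243
Flow direction (−∇h) has components (-0.0008820 E, -0.001243 N).
Azimuth = atan2(E, N) = atan2(-0.0008820, -0.001243) = 215.4° ≈ 215°.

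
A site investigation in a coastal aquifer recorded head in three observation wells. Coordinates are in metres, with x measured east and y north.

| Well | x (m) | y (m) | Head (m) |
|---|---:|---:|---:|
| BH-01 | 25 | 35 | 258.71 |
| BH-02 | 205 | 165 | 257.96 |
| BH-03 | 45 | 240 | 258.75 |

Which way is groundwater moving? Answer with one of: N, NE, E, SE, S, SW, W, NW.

E

Three-point gradient (reference BH-01): Δ to BH-02 = (180, 130, -0.75), Δ to BH-03 = (20, 205, +0.04).
∂h/∂x = -0.004634, ∂h/∂y = +0.0006472 (det = 34300).
Flow = −∇h = (+0.004634 east, -0.0006472 north), which points east.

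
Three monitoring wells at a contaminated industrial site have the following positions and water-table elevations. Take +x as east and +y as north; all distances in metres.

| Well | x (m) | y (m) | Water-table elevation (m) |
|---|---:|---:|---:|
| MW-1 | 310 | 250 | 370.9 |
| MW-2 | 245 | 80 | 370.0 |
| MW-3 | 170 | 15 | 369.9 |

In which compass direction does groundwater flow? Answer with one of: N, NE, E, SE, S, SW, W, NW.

With h = a·x + b·y + c and MW-1 as origin, the differences give:
  (-65)·a + (-170)·b = -0.9
  (-140)·a + (-235)·b = -1.0
Eliminate b (×(-235) and ×(-170), subtract): -8525·a = 41.50 → a = ∂h/∂x = -0.004868
Back-substitute: b = ∂h/∂y = +0.007155.
Flow = −∇h = (+0.004868 east, -0.007155 north), which points southeast.

SE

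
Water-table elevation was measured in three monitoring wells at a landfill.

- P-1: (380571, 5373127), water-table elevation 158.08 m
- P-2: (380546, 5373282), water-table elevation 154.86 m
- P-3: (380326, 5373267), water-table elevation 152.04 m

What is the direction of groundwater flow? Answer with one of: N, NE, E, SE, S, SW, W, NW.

With h = a·x + b·y + c and P-1 as origin, the differences give:
  (-25)·a + 155·b = -3.22
  (-245)·a + 140·b = -6.04
Eliminate b (×140 and ×155, subtract): 34475·a = 485.400 → a = ∂h/∂x = +0.01408
Back-substitute: b = ∂h/∂y = -0.01850.
Flow = −∇h = (-0.01408 east, +0.01850 north), which points northwest.

NW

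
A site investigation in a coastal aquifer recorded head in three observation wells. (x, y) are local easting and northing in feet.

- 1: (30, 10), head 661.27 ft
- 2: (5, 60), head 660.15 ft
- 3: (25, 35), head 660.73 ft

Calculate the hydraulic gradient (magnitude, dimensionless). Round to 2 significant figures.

0.021

With h = a·x + b·y + c and 1 as origin, the differences give:
  (-25)·a + 50·b = -1.12
  (-5)·a + 25·b = -0.54
Eliminate b (×25 and ×50, subtract): -375·a = -1.000 → a = ∂h/∂x = +0.002667
Back-substitute: b = ∂h/∂y = -0.02107.
|∇h| = √(0.002667² + -0.02107²) = 0.02124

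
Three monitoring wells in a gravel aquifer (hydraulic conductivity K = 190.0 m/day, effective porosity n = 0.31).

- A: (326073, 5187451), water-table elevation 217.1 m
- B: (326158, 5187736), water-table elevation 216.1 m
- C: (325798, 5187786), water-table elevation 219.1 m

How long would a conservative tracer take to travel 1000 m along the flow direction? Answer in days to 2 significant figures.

190 days

With h = a·x + b·y + c and A as origin, the differences give:
  85·a + 285·b = -1.0
  (-275)·a + 335·b = +2.0
Eliminate b (×335 and ×285, subtract): 106850·a = -905.00 → a = ∂h/∂x = -0.008470
Back-substitute: b = ∂h/∂y = -0.0009827.
|∇h| = √(-0.008470² + -0.0009827²) = 0.008527
Seepage velocity v = K·i/n = 190.0 × 0.008527 / 0.31 = 5.226 m/day.
t = 1000 / 5.226 = 191.4 days.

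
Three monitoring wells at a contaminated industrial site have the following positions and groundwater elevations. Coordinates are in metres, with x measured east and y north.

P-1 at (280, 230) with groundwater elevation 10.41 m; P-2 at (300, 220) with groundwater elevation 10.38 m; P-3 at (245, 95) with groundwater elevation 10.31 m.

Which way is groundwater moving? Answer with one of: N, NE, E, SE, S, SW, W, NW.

SE

Three-point gradient (reference P-1): Δ to P-2 = (20, -10, -0.03), Δ to P-3 = (-35, -135, -0.10).
∂h/∂x = -0.0010000, ∂h/∂y = +0.0010000 (det = -3050).
Flow = −∇h = (+0.0010000 east, -0.0010000 north), which points southeast.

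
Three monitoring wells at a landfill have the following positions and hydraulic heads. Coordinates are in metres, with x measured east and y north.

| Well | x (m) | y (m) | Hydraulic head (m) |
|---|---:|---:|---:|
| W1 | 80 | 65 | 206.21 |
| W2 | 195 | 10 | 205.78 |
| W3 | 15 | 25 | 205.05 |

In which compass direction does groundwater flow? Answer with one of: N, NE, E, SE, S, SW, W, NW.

Differences from W1: to W2 (Δx, Δy, Δh) = (115, -55, -0.43); to W3 = (-65, -40, -1.16).
Solve a·Δx + b·Δy = Δh: det = 115·(-40) − (-65)·(-55) = -8175.
∂h/∂x = [(-0.43)·(-40) − (-1.16)·(-55)] / -8175 = +0.005700
∂h/∂y = [115·(-1.16) − (-65)·(-0.43)] / -8175 = +0.01974
Flow = −∇h = (-0.005700 east, -0.01974 north), which points south.

S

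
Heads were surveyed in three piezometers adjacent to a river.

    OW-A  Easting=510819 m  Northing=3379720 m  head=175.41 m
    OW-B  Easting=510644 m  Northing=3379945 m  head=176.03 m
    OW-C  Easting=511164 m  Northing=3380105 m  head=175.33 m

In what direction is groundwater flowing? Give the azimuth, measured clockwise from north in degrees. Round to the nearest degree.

Taking OW-A as reference: OW-B−OW-A = (-175, 225, +0.62); OW-C−OW-A = (345, 385, -0.08).
Solve a·Δx + b·Δy = Δh: det = (-175)·385 − 345·225 = -145000.
∂h/∂x = [(+0.62)·385 − (-0.08)·225] / -145000 = -0.001770
∂h/∂y = [(-175)·(-0.08) − 345·(+0.62)] / -145000 = +0.001379
Flow direction (−∇h) has components (+0.001770 E, -0.001379 N).
Azimuth = atan2(E, N) = atan2(+0.001770, -0.001379) = 127.9° ≈ 128°.

128°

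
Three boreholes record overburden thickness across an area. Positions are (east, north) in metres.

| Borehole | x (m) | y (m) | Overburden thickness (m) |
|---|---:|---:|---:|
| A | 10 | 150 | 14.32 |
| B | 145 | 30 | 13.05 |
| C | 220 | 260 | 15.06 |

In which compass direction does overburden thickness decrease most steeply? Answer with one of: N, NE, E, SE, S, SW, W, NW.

With d = a·x + b·y + c and A as origin, the differences give:
  135·a + (-120)·b = -1.27
  210·a + 110·b = +0.74
Eliminate b (×110 and ×(-120), subtract): 40050·a = -50.900 → a = ∂d/∂x = -0.001271
Back-substitute: b = ∂d/∂y = +0.009154.
Steepest decrease is along −∇f = (+0.001271 E, -0.009154 N) → south.

S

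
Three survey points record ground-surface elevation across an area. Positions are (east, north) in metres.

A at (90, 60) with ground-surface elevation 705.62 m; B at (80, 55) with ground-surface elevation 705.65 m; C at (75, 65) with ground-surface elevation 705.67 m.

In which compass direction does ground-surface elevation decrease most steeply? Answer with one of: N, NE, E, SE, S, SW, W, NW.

Taking A as reference: B−A = (-10, -5, +0.03); C−A = (-15, 5, +0.05).
Solve a·Δx + b·Δy = Δz: det = (-10)·5 − (-15)·(-5) = -125.
∂z/∂x = [(+0.03)·5 − (+0.05)·(-5)] / -125 = -0.003200
∂z/∂y = [(-10)·(+0.05) − (-15)·(+0.03)] / -125 = +0.0004000
Steepest decrease is along −∇f = (+0.003200 E, -0.0004000 N) → east.

E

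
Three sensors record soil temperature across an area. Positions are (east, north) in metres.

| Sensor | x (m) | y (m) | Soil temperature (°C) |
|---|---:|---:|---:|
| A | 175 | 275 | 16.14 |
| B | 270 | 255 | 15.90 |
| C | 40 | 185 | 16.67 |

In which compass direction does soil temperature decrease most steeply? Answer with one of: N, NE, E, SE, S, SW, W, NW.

NE

Differences from A: to B (Δx, Δy, Δh) = (95, -20, -0.24); to C = (-135, -90, +0.53).
Solve a·Δx + b·Δy = ΔT: det = 95·(-90) − (-135)·(-20) = -11250.
∂T/∂x = [(-0.24)·(-90) − (+0.53)·(-20)] / -11250 = -0.002862
∂T/∂y = [95·(+0.53) − (-135)·(-0.24)] / -11250 = -0.001596
Steepest decrease is along −∇f = (+0.002862 E, +0.001596 N) → northeast.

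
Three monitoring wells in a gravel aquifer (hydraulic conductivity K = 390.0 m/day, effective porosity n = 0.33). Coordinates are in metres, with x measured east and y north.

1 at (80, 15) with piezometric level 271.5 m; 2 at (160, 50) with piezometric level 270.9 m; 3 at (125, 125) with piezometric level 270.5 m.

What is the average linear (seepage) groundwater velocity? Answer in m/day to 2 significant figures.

With h = a·x + b·y + c and 1 as origin, the differences give:
  80·a + 35·b = -0.6
  45·a + 110·b = -1.0
Eliminate b (×110 and ×35, subtract): 7225·a = -31.00 → a = ∂h/∂x = -0.004291
Back-substitute: b = ∂h/∂y = -0.007336.
|∇h| = √(-0.004291² + -0.007336²) = 0.008499
Seepage velocity v = K·i/n = 390.0 × 0.008499 / 0.33 = 10.04 m/day.

10 m/day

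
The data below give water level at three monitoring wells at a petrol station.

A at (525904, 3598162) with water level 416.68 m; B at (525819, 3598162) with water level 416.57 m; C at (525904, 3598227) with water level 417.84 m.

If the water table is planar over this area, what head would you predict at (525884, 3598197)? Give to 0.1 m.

417.3 m

∂h/∂x = (416.57 − 416.68) / (525819 − 525904) = +0.001294
∂h/∂y = (417.84 − 416.68) / (3598227 − 3598162) = +0.01785
h(525884, 3598197) = 416.68 + (+0.001294)·(-20) + (+0.01785)·(35) = 416.68 -0.026 +0.625 = 417.279 m.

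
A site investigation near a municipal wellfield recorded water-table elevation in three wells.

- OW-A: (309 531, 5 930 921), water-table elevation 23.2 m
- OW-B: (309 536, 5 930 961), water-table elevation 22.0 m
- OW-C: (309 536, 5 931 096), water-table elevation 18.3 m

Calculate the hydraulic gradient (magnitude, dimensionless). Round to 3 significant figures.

0.0344

Taking OW-A as reference: OW-B−OW-A = (5, 40, -1.2); OW-C−OW-A = (5, 175, -4.9).
Solve a·Δx + b·Δy = Δh: det = 5·175 − 5·40 = 675.
∂h/∂x = [(-1.2)·175 − (-4.9)·40] / 675 = -0.02074
∂h/∂y = [5·(-4.9) − 5·(-1.2)] / 675 = -0.02741
|∇h| = √(-0.02074² + -0.02741²) = 0.03437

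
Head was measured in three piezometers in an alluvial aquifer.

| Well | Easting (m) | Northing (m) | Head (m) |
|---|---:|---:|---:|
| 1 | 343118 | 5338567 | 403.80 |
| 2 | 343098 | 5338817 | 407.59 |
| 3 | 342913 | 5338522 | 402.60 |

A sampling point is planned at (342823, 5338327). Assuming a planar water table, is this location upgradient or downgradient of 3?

Differences from 1: to 2 (Δx, Δy, Δh) = (-20, 250, +3.79); to 3 = (-205, -45, -1.20).
Solve a·Δx + b·Δy = Δh: det = (-20)·(-45) − (-205)·250 = 52150.
∂h/∂x = [(+3.79)·(-45) − (-1.20)·250] / 52150 = +0.002482
∂h/∂y = [(-20)·(-1.20) − (-205)·(+3.79)] / 52150 = +0.01536
Head at (342823, 5338327) = 403.80 + (+0.002482)·(-295) + (+0.01536)·(-240) = 399.38 m.
That is lower than the 402.60 m at 3, so the point is downgradient.

downgradient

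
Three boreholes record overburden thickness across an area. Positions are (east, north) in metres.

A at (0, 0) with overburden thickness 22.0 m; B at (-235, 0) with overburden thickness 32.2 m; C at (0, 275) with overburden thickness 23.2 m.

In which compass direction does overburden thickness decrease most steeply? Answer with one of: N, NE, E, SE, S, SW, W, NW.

E

∂d/∂x = (32.2 − 22.0) / (-235 − 0) = -0.04340
∂d/∂y = (23.2 − 22.0) / (275 − 0) = +0.004364
Steepest decrease is along −∇f = (+0.04340 E, -0.004364 N) → east.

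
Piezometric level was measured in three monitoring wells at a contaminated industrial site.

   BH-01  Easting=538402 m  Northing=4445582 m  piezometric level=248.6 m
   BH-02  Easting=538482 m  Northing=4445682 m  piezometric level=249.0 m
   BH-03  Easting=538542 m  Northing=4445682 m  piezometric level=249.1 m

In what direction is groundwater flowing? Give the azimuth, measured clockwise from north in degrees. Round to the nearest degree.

212°

Taking BH-01 as reference: BH-02−BH-01 = (80, 100, +0.4); BH-03−BH-01 = (140, 100, +0.5).
Solve a·Δx + b·Δy = Δh: det = 80·100 − 140·100 = -6000.
∂h/∂x = [(+0.4)·100 − (+0.5)·100] / -6000 = +0.001667
∂h/∂y = [80·(+0.5) − 140·(+0.4)] / -6000 = +0.002667
Flow direction (−∇h) has components (-0.001667 E, -0.002667 N).
Azimuth = atan2(E, N) = atan2(-0.001667, -0.002667) = 212.0° ≈ 212°.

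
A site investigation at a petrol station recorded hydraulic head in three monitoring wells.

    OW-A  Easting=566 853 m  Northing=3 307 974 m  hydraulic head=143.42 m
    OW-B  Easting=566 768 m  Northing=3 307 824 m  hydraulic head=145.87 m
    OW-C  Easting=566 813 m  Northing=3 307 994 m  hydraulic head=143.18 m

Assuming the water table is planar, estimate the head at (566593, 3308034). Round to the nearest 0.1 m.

142.9 m

Taking OW-A as reference: OW-B−OW-A = (-85, -150, +2.45); OW-C−OW-A = (-40, 20, -0.24).
Solve a·Δx + b·Δy = Δh: det = (-85)·20 − (-40)·(-150) = -7700.
∂h/∂x = [(+2.45)·20 − (-0.24)·(-150)] / -7700 = -0.001688
∂h/∂y = [(-85)·(-0.24) − (-40)·(+2.45)] / -7700 = -0.01538
h(566593, 3308034) = 143.42 + (-0.001688)·(-260) + (-0.01538)·(60) = 143.42 +0.439 -0.923 = 142.936 m.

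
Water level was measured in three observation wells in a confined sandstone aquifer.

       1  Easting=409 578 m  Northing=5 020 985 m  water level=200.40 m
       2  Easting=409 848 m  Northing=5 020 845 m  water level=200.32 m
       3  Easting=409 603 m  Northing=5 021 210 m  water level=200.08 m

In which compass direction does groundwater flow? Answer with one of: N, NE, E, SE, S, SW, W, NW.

With h = a·x + b·y + c and 1 as origin, the differences give:
  270·a + (-140)·b = -0.08
  25·a + 225·b = -0.32
Eliminate b (×225 and ×(-140), subtract): 64250·a = -62.800 → a = ∂h/∂x = -0.0009774
Back-substitute: b = ∂h/∂y = -0.001314.
Flow = −∇h = (+0.0009774 east, +0.001314 north), which points northeast.

NE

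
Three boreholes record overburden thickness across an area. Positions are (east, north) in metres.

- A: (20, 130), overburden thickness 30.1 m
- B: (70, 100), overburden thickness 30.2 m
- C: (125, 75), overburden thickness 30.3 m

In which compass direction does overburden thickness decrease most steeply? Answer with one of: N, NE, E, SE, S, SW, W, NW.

Differences from A: to B (Δx, Δy, Δh) = (50, -30, +0.1); to C = (105, -55, +0.2).
Solve a·Δx + b·Δy = Δd: det = 50·(-55) − 105·(-30) = 400.
∂d/∂x = [(+0.1)·(-55) − (+0.2)·(-30)] / 400 = +0.001250
∂d/∂y = [50·(+0.2) − 105·(+0.1)] / 400 = -0.001250
Steepest decrease is along −∇f = (-0.001250 E, +0.001250 N) → northwest.

NW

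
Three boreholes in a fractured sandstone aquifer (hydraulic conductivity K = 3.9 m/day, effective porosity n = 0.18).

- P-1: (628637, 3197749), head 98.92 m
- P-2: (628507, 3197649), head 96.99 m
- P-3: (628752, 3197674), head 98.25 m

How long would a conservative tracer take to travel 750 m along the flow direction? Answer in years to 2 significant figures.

Taking P-1 as reference: P-2−P-1 = (-130, -100, -1.93); P-3−P-1 = (115, -75, -0.67).
Determinant of the coordinate differences = (-130)·(-75) − 115·(-100) = 21250.
∂h/∂x = [(-1.93)·(-75) − (-0.67)·(-100)] / 21250 = +0.003659
∂h/∂y = [(-130)·(-0.67) − 115·(-1.93)] / 21250 = +0.01454
|∇h| = √(0.003659² + 0.01454²) = 0.01499
Seepage velocity v = K·i/n = 3.9 × 0.01499 / 0.18 = 0.3248 m/day.
t = 750 / 0.3248 = 2309 days = 6.32 years.

6.3 years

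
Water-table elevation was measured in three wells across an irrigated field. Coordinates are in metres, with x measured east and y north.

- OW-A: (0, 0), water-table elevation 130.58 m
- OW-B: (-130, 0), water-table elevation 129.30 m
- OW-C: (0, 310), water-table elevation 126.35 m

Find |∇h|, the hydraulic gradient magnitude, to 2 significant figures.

∂h/∂x = (129.30 − 130.58) / (-130 − 0) = +0.009846
∂h/∂y = (126.35 − 130.58) / (310 − 0) = -0.01365
|∇h| = √(0.009846² + -0.01365²) = 0.01683

0.017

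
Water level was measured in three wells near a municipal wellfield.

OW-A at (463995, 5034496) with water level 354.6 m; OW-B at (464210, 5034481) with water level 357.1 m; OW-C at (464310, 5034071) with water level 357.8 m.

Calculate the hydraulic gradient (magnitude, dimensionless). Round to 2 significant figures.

0.012

Three-point gradient (reference OW-A): Δ to OW-B = (215, -15, +2.5), Δ to OW-C = (315, -425, +3.2).
∂h/∂x = +0.01171, ∂h/∂y = +0.001148 (det = -86650).
|∇h| = √(0.01171² + 0.001148²) = 0.01177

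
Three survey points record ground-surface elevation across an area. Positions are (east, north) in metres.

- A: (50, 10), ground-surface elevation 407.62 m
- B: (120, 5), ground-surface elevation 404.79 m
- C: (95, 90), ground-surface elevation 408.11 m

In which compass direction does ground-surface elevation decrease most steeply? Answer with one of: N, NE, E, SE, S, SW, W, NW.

Differences from A: to B (Δx, Δy, Δh) = (70, -5, -2.83); to C = (45, 80, +0.49).
Solve a·Δx + b·Δy = Δz: det = 70·80 − 45·(-5) = 5825.
∂z/∂x = [(-2.83)·80 − (+0.49)·(-5)] / 5825 = -0.03845
∂z/∂y = [70·(+0.49) − 45·(-2.83)] / 5825 = +0.02775
Steepest decrease is along −∇f = (+0.03845 E, -0.02775 N) → southeast.

SE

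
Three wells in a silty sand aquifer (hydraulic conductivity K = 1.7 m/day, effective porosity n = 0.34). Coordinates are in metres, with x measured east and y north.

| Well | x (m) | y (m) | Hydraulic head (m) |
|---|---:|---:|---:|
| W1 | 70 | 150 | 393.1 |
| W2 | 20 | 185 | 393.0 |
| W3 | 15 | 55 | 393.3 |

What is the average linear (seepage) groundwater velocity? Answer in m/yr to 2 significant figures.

With h = a·x + b·y + c and W1 as origin, the differences give:
  (-50)·a + 35·b = -0.1
  (-55)·a + (-95)·b = +0.2
Eliminate b (×(-95) and ×35, subtract): 6675·a = 2.50 → a = ∂h/∂x = +0.0003745
Back-substitute: b = ∂h/∂y = -0.002322.
|∇h| = √(0.0003745² + -0.002322²) = 0.002352
Seepage velocity v = K·i/n = 1.7 × 0.002352 / 0.34 = 0.01176 m/day = 4.295 m/yr.

4.3 m/yr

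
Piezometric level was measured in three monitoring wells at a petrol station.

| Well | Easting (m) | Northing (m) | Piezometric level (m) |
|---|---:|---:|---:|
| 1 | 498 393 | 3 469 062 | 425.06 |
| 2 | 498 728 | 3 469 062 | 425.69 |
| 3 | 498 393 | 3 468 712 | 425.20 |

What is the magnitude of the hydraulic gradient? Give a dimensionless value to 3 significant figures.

0.00192

∂h/∂x = (425.69 − 425.06) / (498728 − 498393) = +0.001881
∂h/∂y = (425.20 − 425.06) / (3468712 − 3469062) = -0.0004000
|∇h| = √(0.001881² + -0.0004000²) = 0.001923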